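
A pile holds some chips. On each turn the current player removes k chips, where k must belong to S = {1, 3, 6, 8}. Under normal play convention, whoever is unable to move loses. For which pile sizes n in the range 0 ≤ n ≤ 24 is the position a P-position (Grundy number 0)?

G(0) = 0
G(1) = mex{0} = 1
G(2) = mex{1} = 0
G(3) = mex{0,0} = 1
G(4) = mex{1,1} = 0
G(5) = mex{0,0} = 1
G(6) = mex{1,1,0} = 2
G(7) = mex{2,0,1} = 3
G(8) = mex{3,1,0,0} = 2
G(9) = mex{2,2,1,1} = 0
G(10) = mex{0,3,0,0} = 1
G(11) = mex{1,2,1,1} = 0
G(12) = mex{0,0,2,0} = 1
G(13) = mex{1,1,3,1} = 0
G(14) = mex{0,0,2,2} = 1
G(15) = mex{1,1,0,3} = 2
G(16) = mex{2,0,1,2} = 3
G(17) = mex{3,1,0,0} = 2
G(18) = mex{2,2,1,1} = 0
G(19) = mex{0,3,0,0} = 1
G(20) = mex{1,2,1,1} = 0
G(21) = mex{0,0,2,0} = 1
G(22) = mex{1,1,3,1} = 0
G(23) = mex{0,0,2,2} = 1
G(24) = mex{1,1,0,3} = 2
P-positions are exactly the n with G(n) = 0.

0, 2, 4, 9, 11, 13, 18, 20, 22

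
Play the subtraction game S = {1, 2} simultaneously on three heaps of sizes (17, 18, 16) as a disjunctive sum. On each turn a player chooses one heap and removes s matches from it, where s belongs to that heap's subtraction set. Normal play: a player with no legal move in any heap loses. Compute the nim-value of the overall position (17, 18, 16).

3

All heaps use S = {1, 2}:
n :  0  1  2  3  4  5  6  7  8  9 10 11 12 13 14 15 16 17 18
G :  0  1  2  0  1  2  0  1  2  0  1  2  0  1  2  0  1  2  0
Heap A: G(17) = 2.
Heap B: G(18) = 0.
Heap C: G(16) = 1.
Combined Grundy value = 2 ⊕ 0 ⊕ 1 = 3.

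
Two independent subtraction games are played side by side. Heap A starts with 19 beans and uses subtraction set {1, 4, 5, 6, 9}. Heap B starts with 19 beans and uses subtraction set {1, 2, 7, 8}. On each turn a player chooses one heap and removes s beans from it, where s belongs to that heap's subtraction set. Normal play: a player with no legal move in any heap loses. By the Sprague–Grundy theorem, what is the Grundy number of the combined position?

4

Heap A, S = {1, 4, 5, 6, 9}:
G(0) = 0
G(1) = mex{0} = 1
G(2) = mex{1} = 0
G(3) = mex{0} = 1
G(4) = mex{1,0} = 2
G(5) = mex{2,1,0} = 3
G(6) = mex{3,0,1,0} = 2
G(7) = mex{2,1,0,1} = 3
G(8) = mex{3,2,1,0} = 4
G(9) = mex{4,3,2,1,0} = 5
G(10) = mex{5,2,3,2,1} = 0
G(11) = mex{0,3,2,3,0} = 1
G(12) = mex{1,4,3,2,1} = 0
G(13) = mex{0,5,4,3,2} = 1
G(14) = mex{1,0,5,4,3} = 2
G(15) = mex{2,1,0,5,2} = 3
G(16) = mex{3,0,1,0,3} = 2
G(17) = mex{2,1,0,1,4} = 3
G(18) = mex{3,2,1,0,5} = 4
G(19) = mex{4,3,2,1,0} = 5
G_A(19) = 5.
Heap B, S = {1, 2, 7, 8}:
n :  0  1  2  3  4  5  6  7  8  9 10 11 12 13 14 15 16 17 18 19
G :  0  1  2  0  1  2  0  1  2  0  1  2  0  1  2  0  1  2  0  1
G_B(19) = 1.
Combined Grundy value = 5 ⊕ 1 = 4.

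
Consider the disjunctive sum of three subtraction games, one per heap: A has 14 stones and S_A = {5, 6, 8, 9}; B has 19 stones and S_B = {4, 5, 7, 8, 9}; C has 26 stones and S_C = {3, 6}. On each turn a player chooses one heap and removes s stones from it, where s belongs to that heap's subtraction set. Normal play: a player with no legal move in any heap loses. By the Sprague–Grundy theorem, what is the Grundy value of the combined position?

3

Heap A, S = {5, 6, 8, 9}:
n :  0  1  2  3  4  5  6  7  8  9 10 11 12 13 14
G :  0  0  0  0  0  1  1  1  1  1  2  2  2  2  0
G_A(14) = 0.
Heap B, S = {4, 5, 7, 8, 9}:
G(0) = 0
G(1) = mex{} = 0
G(2) = mex{} = 0
G(3) = mex{} = 0
G(4) = mex{0} = 1
G(5) = mex{0,0} = 1
G(6) = mex{0,0} = 1
G(7) = mex{0,0,0} = 1
G(8) = mex{1,0,0,0} = 2
G(9) = mex{1,1,0,0,0} = 2
G(10) = mex{1,1,0,0,0} = 2
G(11) = mex{1,1,1,0,0} = 2
G(12) = mex{2,1,1,1,0} = 3
G(13) = mex{2,2,1,1,1} = 0
G(14) = mex{2,2,1,1,1} = 0
G(15) = mex{2,2,2,1,1} = 0
G(16) = mex{3,2,2,2,1} = 0
G(17) = mex{0,3,2,2,2} = 1
G(18) = mex{0,0,2,2,2} = 1
G(19) = mex{0,0,3,2,2} = 1
G_B(19) = 1.
Heap C, S = {3, 6}:
G(0) = 0
G(1) = mex{} = 0
G(2) = mex{} = 0
G(3) = mex{0} = 1
G(4) = mex{0} = 1
G(5) = mex{0} = 1
G(6) = mex{1,0} = 2
G(7) = mex{1,0} = 2
G(8) = mex{1,0} = 2
G(9) = mex{2,1} = 0
G(10) = mex{2,1} = 0
G(11) = mex{2,1} = 0
G(12) = mex{0,2} = 1
G(13) = mex{0,2} = 1
G(14) = mex{0,2} = 1
G(15) = mex{1,0} = 2
G(16) = mex{1,0} = 2
G(17) = mex{1,0} = 2
G(18) = mex{2,1} = 0
G(19) = mex{2,1} = 0
G(20) = mex{2,1} = 0
G(21) = mex{0,2} = 1
G(22) = mex{0,2} = 1
G(23) = mex{0,2} = 1
G(24) = mex{1,0} = 2
G(25) = mex{1,0} = 2
G(26) = mex{1,0} = 2
G_C(26) = 2.
Combined Grundy value = 0 ⊕ 1 ⊕ 2 = 3.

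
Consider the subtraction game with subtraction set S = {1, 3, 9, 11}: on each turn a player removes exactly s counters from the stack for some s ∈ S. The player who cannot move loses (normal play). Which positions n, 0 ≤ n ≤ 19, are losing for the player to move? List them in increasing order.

n :  0  1  2  3  4  5  6  7  8  9 10 11 12 13 14 15 16 17 18 19
G :  0  1  0  1  0  1  0  1  0  1  0  1  0  1  0  1  0  1  0  1
P-positions are exactly the n with G(n) = 0.

0, 2, 4, 6, 8, 10, 12, 14, 16, 18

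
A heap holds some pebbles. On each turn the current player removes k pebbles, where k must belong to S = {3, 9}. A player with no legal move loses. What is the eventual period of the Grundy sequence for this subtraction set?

6

n :  0  1  2  3  4  5  6  7  8  9 10 11 12 13 14 15 16
G :  0  0  0  1  1  1  0  0  0  1  1  1  0  0  0  1  1
G(n+6) = G(n) holds for n = 0,…,8 (a full window of length max(S) = 9), so the sequence is purely periodic with period 6.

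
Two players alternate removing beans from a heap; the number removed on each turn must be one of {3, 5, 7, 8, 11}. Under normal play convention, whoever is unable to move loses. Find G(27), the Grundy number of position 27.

G(0) = 0
G(1) = mex{} = 0
G(2) = mex{} = 0
G(3) = mex{0} = 1
G(4) = mex{0} = 1
G(5) = mex{0,0} = 1
G(6) = mex{1,0} = 2
G(7) = mex{1,0,0} = 2
G(8) = mex{1,1,0,0} = 2
G(9) = mex{2,1,0,0} = 3
G(10) = mex{2,1,1,0} = 3
G(11) = mex{2,2,1,1,0} = 3
G(12) = mex{3,2,1,1,0} = 4
G(13) = mex{3,2,2,1,0} = 4
G(14) = mex{3,3,2,2,1} = 0
G(15) = mex{4,3,2,2,1} = 0
G(16) = mex{4,3,3,2,1} = 0
G(17) = mex{0,4,3,3,2} = 1
G(18) = mex{0,4,3,3,2} = 1
G(19) = mex{0,0,4,3,2} = 1
G(20) = mex{1,0,4,4,3} = 2
G(21) = mex{1,0,0,4,3} = 2
G(22) = mex{1,1,0,0,3} = 2
G(23) = mex{2,1,0,0,4} = 3
G(24) = mex{2,1,1,0,4} = 3
G(25) = mex{2,2,1,1,0} = 3
G(26) = mex{3,2,1,1,0} = 4
G(27) = mex{3,2,2,1,0} = 4

4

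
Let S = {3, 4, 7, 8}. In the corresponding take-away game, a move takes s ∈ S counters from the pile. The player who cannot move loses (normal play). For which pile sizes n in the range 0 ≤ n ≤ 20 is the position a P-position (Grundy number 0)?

G(0) = 0
G(1) = mex{} = 0
G(2) = mex{} = 0
G(3) = mex{0} = 1
G(4) = mex{0,0} = 1
G(5) = mex{0,0} = 1
G(6) = mex{1,0} = 2
G(7) = mex{1,1,0} = 2
G(8) = mex{1,1,0,0} = 2
G(9) = mex{2,1,0,0} = 3
G(10) = mex{2,2,1,0} = 3
G(11) = mex{2,2,1,1} = 0
G(12) = mex{3,2,1,1} = 0
G(13) = mex{3,3,2,1} = 0
G(14) = mex{0,3,2,2} = 1
G(15) = mex{0,0,2,2} = 1
G(16) = mex{0,0,3,2} = 1
G(17) = mex{1,0,3,3} = 2
G(18) = mex{1,1,0,3} = 2
G(19) = mex{1,1,0,0} = 2
G(20) = mex{2,1,0,0} = 3
P-positions are exactly the n with G(n) = 0.

0, 1, 2, 11, 12, 13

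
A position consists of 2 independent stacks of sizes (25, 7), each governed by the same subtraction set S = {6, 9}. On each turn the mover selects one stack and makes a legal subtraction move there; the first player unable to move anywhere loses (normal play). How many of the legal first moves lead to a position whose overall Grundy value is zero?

0

All stacks use S = {6, 9}:
n :  0  1  2  3  4  5  6  7  8  9 10 11 12 13 14 15 16 17 18 19 20 21 22 23 24 25
G :  0  0  0  0  0  0  1  1  1  1  1  1  2  2  2  0  0  0  0  0  0  1  1  1  1  1
Stack A: G(25) = 1.
Stack B: G(7) = 1.
Combined Grundy value = 1 ⊕ 1 = 0.
A winning move leaves total XOR = 0, i.e. changes one component's Grundy value g to g ⊕ X where X is the current total.
Stack A: target g' = 1⊕0 = 1, but every legal move changes the Grundy value (mex property), so 0 moves.
Stack B: target g' = 1⊕0 = 1, but every legal move changes the Grundy value (mex property), so 0 moves.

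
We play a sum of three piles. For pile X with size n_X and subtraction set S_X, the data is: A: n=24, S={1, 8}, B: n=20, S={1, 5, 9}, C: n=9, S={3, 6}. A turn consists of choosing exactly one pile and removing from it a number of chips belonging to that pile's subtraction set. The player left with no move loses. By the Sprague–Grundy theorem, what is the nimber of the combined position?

0

Pile A, S = {1, 8}:
G(0) = 0
G(1) = mex{0} = 1
G(2) = mex{1} = 0
G(3) = mex{0} = 1
G(4) = mex{1} = 0
G(5) = mex{0} = 1
G(6) = mex{1} = 0
G(7) = mex{0} = 1
G(8) = mex{1,0} = 2
G(9) = mex{2,1} = 0
G(10) = mex{0,0} = 1
G(11) = mex{1,1} = 0
G(12) = mex{0,0} = 1
G(13) = mex{1,1} = 0
G(14) = mex{0,0} = 1
G(15) = mex{1,1} = 0
G(16) = mex{0,2} = 1
G(17) = mex{1,0} = 2
G(18) = mex{2,1} = 0
G(19) = mex{0,0} = 1
G(20) = mex{1,1} = 0
G(21) = mex{0,0} = 1
G(22) = mex{1,1} = 0
G(23) = mex{0,0} = 1
G(24) = mex{1,1} = 0
G_A(24) = 0.
Pile B, S = {1, 5, 9}:
G(0) = 0
G(1) = mex{0} = 1
G(2) = mex{1} = 0
G(3) = mex{0} = 1
G(4) = mex{1} = 0
G(5) = mex{0,0} = 1
G(6) = mex{1,1} = 0
G(7) = mex{0,0} = 1
G(8) = mex{1,1} = 0
G(9) = mex{0,0,0} = 1
G(10) = mex{1,1,1} = 0
G(11) = mex{0,0,0} = 1
G(12) = mex{1,1,1} = 0
G(13) = mex{0,0,0} = 1
G(14) = mex{1,1,1} = 0
G(15) = mex{0,0,0} = 1
G(16) = mex{1,1,1} = 0
G(17) = mex{0,0,0} = 1
G(18) = mex{1,1,1} = 0
G(19) = mex{0,0,0} = 1
G(20) = mex{1,1,1} = 0
G_B(20) = 0.
Pile C, S = {3, 6}:
G(0) = 0
G(1) = mex{} = 0
G(2) = mex{} = 0
G(3) = mex{0} = 1
G(4) = mex{0} = 1
G(5) = mex{0} = 1
G(6) = mex{1,0} = 2
G(7) = mex{1,0} = 2
G(8) = mex{1,0} = 2
G(9) = mex{2,1} = 0
G_C(9) = 0.
Combined Grundy value = 0 ⊕ 0 ⊕ 0 = 0.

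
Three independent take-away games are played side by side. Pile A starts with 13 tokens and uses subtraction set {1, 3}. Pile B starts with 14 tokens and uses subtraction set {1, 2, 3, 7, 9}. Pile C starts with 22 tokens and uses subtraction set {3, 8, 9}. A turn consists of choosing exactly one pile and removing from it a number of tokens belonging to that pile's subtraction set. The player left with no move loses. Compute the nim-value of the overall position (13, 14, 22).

Pile A, S = {1, 3}:
n :  0  1  2  3  4  5  6  7  8  9 10 11 12 13
G :  0  1  0  1  0  1  0  1  0  1  0  1  0  1
G_A(13) = 1.
Pile B, S = {1, 2, 3, 7, 9}:
G(0) = 0
G(1) = mex{0} = 1
G(2) = mex{1,0} = 2
G(3) = mex{2,1,0} = 3
G(4) = mex{3,2,1} = 0
G(5) = mex{0,3,2} = 1
G(6) = mex{1,0,3} = 2
G(7) = mex{2,1,0,0} = 3
G(8) = mex{3,2,1,1} = 0
G(9) = mex{0,3,2,2,0} = 1
G(10) = mex{1,0,3,3,1} = 2
G(11) = mex{2,1,0,0,2} = 3
G(12) = mex{3,2,1,1,3} = 0
G(13) = mex{0,3,2,2,0} = 1
G(14) = mex{1,0,3,3,1} = 2
G_B(14) = 2.
Pile C, S = {3, 8, 9}:
G(0) = 0
G(1) = mex{} = 0
G(2) = mex{} = 0
G(3) = mex{0} = 1
G(4) = mex{0} = 1
G(5) = mex{0} = 1
G(6) = mex{1} = 0
G(7) = mex{1} = 0
G(8) = mex{1,0} = 2
G(9) = mex{0,0,0} = 1
G(10) = mex{0,0,0} = 1
G(11) = mex{2,1,0} = 3
G(12) = mex{1,1,1} = 0
G(13) = mex{1,1,1} = 0
G(14) = mex{3,0,1} = 2
G(15) = mex{0,0,0} = 1
G(16) = mex{0,2,0} = 1
G(17) = mex{2,1,2} = 0
G(18) = mex{1,1,1} = 0
G(19) = mex{1,3,1} = 0
G(20) = mex{0,0,3} = 1
G(21) = mex{0,0,0} = 1
G(22) = mex{0,2,0} = 1
G_C(22) = 1.
Combined Grundy value = 1 ⊕ 2 ⊕ 1 = 2.

2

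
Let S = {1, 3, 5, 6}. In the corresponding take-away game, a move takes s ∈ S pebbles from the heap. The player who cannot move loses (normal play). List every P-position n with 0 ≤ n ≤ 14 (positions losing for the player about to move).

0, 2, 4, 11, 13

n :  0  1  2  3  4  5  6  7  8  9 10 11 12 13 14
G :  0  1  0  1  0  1  2  3  2  3  2  0  1  0  1
P-positions are exactly the n with G(n) = 0.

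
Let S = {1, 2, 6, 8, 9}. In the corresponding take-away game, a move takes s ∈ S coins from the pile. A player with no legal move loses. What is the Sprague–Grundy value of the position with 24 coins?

0

n :  0  1  2  3  4  5  6  7  8  9 10 11 12 13 14 15 16 17 18 19 20 21 22 23 24
G :  0  1  2  0  1  2  3  0  1  2  0  1  2  3  0  1  2  0  1  2  3  0  1  2  0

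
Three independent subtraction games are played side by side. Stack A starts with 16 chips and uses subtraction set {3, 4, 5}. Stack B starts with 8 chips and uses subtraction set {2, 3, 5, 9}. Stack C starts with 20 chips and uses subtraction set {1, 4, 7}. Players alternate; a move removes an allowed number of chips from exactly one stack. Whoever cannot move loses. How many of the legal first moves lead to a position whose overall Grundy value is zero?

3

Stack A, S = {3, 4, 5}:
n :  0  1  2  3  4  5  6  7  8  9 10 11 12 13 14 15 16
G :  0  0  0  1  1  1  2  2  0  0  0  1  1  1  2  2  0
G_A(16) = 0.
Stack B, S = {2, 3, 5, 9}:
G(0) = 0
G(1) = mex{} = 0
G(2) = mex{0} = 1
G(3) = mex{0,0} = 1
G(4) = mex{1,0} = 2
G(5) = mex{1,1,0} = 2
G(6) = mex{2,1,0} = 3
G(7) = mex{2,2,1} = 0
G(8) = mex{3,2,1} = 0
G_B(8) = 0.
Stack C, S = {1, 4, 7}:
n :  0  1  2  3  4  5  6  7  8  9 10 11 12 13 14 15 16 17 18 19 20
G :  0  1  0  1  2  0  1  2  0  1  0  1  2  0  1  2  0  1  0  1  2
G_C(20) = 2.
Combined Grundy value = 0 ⊕ 0 ⊕ 2 = 2.
A winning move leaves total XOR = 0, i.e. changes one component's Grundy value g to g ⊕ X where X is the current total.
Stack A: need g' = 0⊕2 = 2. Options: 16−3→G=1, 16−4→G=1, 16−5→G=1. Hits: 0.
Stack B: need g' = 0⊕2 = 2. Options: 8−2→G=3, 8−3→G=2, 8−5→G=1. Hits: 1.
Stack C: need g' = 2⊕2 = 0. Options: 20−1→G=1, 20−4→G=0, 20−7→G=0. Hits: 2.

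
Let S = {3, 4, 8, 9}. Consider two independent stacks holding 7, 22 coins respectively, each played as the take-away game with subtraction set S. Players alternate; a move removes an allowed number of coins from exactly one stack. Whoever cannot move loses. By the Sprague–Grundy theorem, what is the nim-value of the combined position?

All stacks use S = {3, 4, 8, 9}:
n :  0  1  2  3  4  5  6  7  8  9 10 11 12 13 14 15 16 17 18 19 20 21 22
G :  0  0  0  1  1  1  2  0  2  3  1  3  0  0  0  1  1  1  2  0  2  3  1
Stack A: G(7) = 0.
Stack B: G(22) = 1.
Combined Grundy value = 0 ⊕ 1 = 1.

1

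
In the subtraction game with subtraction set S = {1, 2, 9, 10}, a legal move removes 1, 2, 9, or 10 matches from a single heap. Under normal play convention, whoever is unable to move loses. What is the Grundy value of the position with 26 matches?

1

n :  0  1  2  3  4  5  6  7  8  9 10 11 12 13 14 15 16 17 18 19 20 21 22 23 24 25 26
G :  0  1  2  0  1  2  0  1  2  3  4  0  1  2  0  1  2  0  1  2  3  4  0  1  2  0  1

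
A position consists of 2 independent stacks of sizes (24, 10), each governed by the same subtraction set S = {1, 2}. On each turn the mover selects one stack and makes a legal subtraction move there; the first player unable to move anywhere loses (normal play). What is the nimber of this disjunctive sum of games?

1

All stacks use S = {1, 2}:
G(0) = 0
G(1) = mex{0} = 1
G(2) = mex{1,0} = 2
G(3) = mex{2,1} = 0
G(4) = mex{0,2} = 1
G(5) = mex{1,0} = 2
G(6) = mex{2,1} = 0
G(7) = mex{0,2} = 1
G(8) = mex{1,0} = 2
G(9) = mex{2,1} = 0
G(10) = mex{0,2} = 1
G(11) = mex{1,0} = 2
G(12) = mex{2,1} = 0
G(13) = mex{0,2} = 1
G(14) = mex{1,0} = 2
G(15) = mex{2,1} = 0
G(16) = mex{0,2} = 1
G(17) = mex{1,0} = 2
G(18) = mex{2,1} = 0
G(19) = mex{0,2} = 1
G(20) = mex{1,0} = 2
G(21) = mex{2,1} = 0
G(22) = mex{0,2} = 1
G(23) = mex{1,0} = 2
G(24) = mex{2,1} = 0
Stack A: G(24) = 0.
Stack B: G(10) = 1.
Combined Grundy value = 0 ⊕ 1 = 1.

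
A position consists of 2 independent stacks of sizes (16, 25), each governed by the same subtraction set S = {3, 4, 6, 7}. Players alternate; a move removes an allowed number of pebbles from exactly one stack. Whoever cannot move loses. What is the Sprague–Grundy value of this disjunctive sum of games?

All stacks use S = {3, 4, 6, 7}:
G(0) = 0
G(1) = mex{} = 0
G(2) = mex{} = 0
G(3) = mex{0} = 1
G(4) = mex{0,0} = 1
G(5) = mex{0,0} = 1
G(6) = mex{1,0,0} = 2
G(7) = mex{1,1,0,0} = 2
G(8) = mex{1,1,0,0} = 2
G(9) = mex{2,1,1,0} = 3
G(10) = mex{2,2,1,1} = 0
G(11) = mex{2,2,1,1} = 0
G(12) = mex{3,2,2,1} = 0
G(13) = mex{0,3,2,2} = 1
G(14) = mex{0,0,2,2} = 1
G(15) = mex{0,0,3,2} = 1
G(16) = mex{1,0,0,3} = 2
G(17) = mex{1,1,0,0} = 2
G(18) = mex{1,1,0,0} = 2
G(19) = mex{2,1,1,0} = 3
G(20) = mex{2,2,1,1} = 0
G(21) = mex{2,2,1,1} = 0
G(22) = mex{3,2,2,1} = 0
G(23) = mex{0,3,2,2} = 1
G(24) = mex{0,0,2,2} = 1
G(25) = mex{0,0,3,2} = 1
Stack A: G(16) = 2.
Stack B: G(25) = 1.
Combined Grundy value = 2 ⊕ 1 = 3.

3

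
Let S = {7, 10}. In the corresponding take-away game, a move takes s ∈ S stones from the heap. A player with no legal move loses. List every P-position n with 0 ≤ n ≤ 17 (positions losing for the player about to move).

0, 1, 2, 3, 4, 5, 6, 17

n :  0  1  2  3  4  5  6  7  8  9 10 11 12 13 14 15 16 17
G :  0  0  0  0  0  0  0  1  1  1  1  1  1  1  2  2  2  0
P-positions are exactly the n with G(n) = 0.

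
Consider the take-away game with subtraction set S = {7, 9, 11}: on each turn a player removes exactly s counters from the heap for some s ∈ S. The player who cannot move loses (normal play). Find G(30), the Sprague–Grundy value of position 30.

n :  0  1  2  3  4  5  6  7  8  9 10 11 12 13 14 15 16 17 18 19 20 21 22 23 24 25 26 27 28 29 30
G :  0  0  0  0  0  0  0  1  1  1  1  1  1  1  2  2  2  2  0  0  0  0  0  0  0  1  1  1  1  1  1

1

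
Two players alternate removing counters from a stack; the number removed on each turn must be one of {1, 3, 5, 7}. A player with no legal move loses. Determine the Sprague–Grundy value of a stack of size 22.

n :  0  1  2  3  4  5  6  7  8  9 10 11 12 13 14 15 16 17 18 19 20 21 22
G :  0  1  0  1  0  1  0  1  0  1  0  1  0  1  0  1  0  1  0  1  0  1  0

0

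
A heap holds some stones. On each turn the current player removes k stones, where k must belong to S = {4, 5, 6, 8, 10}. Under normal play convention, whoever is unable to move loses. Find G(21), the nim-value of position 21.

1

n :  0  1  2  3  4  5  6  7  8  9 10 11 12 13 14 15 16 17 18 19 20 21
G :  0  0  0  0  1  1  1  1  2  2  2  2  3  3  0  0  0  0  1  1  1  1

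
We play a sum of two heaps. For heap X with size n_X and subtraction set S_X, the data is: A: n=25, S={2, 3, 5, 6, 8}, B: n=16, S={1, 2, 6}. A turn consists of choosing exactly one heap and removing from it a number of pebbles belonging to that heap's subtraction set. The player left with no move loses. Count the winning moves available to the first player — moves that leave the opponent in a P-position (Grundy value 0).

0

Heap A, S = {2, 3, 5, 6, 8}:
G(0) = 0
G(1) = mex{} = 0
G(2) = mex{0} = 1
G(3) = mex{0,0} = 1
G(4) = mex{1,0} = 2
G(5) = mex{1,1,0} = 2
G(6) = mex{2,1,0,0} = 3
G(7) = mex{2,2,1,0} = 3
G(8) = mex{3,2,1,1,0} = 4
G(9) = mex{3,3,2,1,0} = 4
G(10) = mex{4,3,2,2,1} = 0
G(11) = mex{4,4,3,2,1} = 0
G(12) = mex{0,4,3,3,2} = 1
G(13) = mex{0,0,4,3,2} = 1
G(14) = mex{1,0,4,4,3} = 2
G(15) = mex{1,1,0,4,3} = 2
G(16) = mex{2,1,0,0,4} = 3
G(17) = mex{2,2,1,0,4} = 3
G(18) = mex{3,2,1,1,0} = 4
G(19) = mex{3,3,2,1,0} = 4
G(20) = mex{4,3,2,2,1} = 0
G(21) = mex{4,4,3,2,1} = 0
G(22) = mex{0,4,3,3,2} = 1
G(23) = mex{0,0,4,3,2} = 1
G(24) = mex{1,0,4,4,3} = 2
G(25) = mex{1,1,0,4,3} = 2
G_A(25) = 2.
Heap B, S = {1, 2, 6}:
G(0) = 0
G(1) = mex{0} = 1
G(2) = mex{1,0} = 2
G(3) = mex{2,1} = 0
G(4) = mex{0,2} = 1
G(5) = mex{1,0} = 2
G(6) = mex{2,1,0} = 3
G(7) = mex{3,2,1} = 0
G(8) = mex{0,3,2} = 1
G(9) = mex{1,0,0} = 2
G(10) = mex{2,1,1} = 0
G(11) = mex{0,2,2} = 1
G(12) = mex{1,0,3} = 2
G(13) = mex{2,1,0} = 3
G(14) = mex{3,2,1} = 0
G(15) = mex{0,3,2} = 1
G(16) = mex{1,0,0} = 2
G_B(16) = 2.
Combined Grundy value = 2 ⊕ 2 = 0.
A winning move leaves total XOR = 0, i.e. changes one component's Grundy value g to g ⊕ X where X is the current total.
Heap A: target g' = 2⊕0 = 2, but every legal move changes the Grundy value (mex property), so 0 moves.
Heap B: target g' = 2⊕0 = 2, but every legal move changes the Grundy value (mex property), so 0 moves.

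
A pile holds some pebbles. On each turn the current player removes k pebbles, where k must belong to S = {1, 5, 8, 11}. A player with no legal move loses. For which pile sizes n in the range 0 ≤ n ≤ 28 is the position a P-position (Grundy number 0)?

n :  0  1  2  3  4  5  6  7  8  9 10 11 12 13 14 15 16 17 18 19 20 21 22 23 24 25 26 27 28
G :  0  1  0  1  0  1  0  1  2  3  2  3  2  3  2  3  0  1  0  1  0  1  0  1  2  3  2  3  2
P-positions are exactly the n with G(n) = 0.

0, 2, 4, 6, 16, 18, 20, 22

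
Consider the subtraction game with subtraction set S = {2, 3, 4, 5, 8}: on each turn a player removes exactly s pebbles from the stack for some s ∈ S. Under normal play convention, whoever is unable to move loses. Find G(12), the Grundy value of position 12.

G(0) = 0
G(1) = mex{} = 0
G(2) = mex{0} = 1
G(3) = mex{0,0} = 1
G(4) = mex{1,0,0} = 2
G(5) = mex{1,1,0,0} = 2
G(6) = mex{2,1,1,0} = 3
G(7) = mex{2,2,1,1} = 0
G(8) = mex{3,2,2,1,0} = 4
G(9) = mex{0,3,2,2,0} = 1
G(10) = mex{4,0,3,2,1} = 5
G(11) = mex{1,4,0,3,1} = 2
G(12) = mex{5,1,4,0,2} = 3

3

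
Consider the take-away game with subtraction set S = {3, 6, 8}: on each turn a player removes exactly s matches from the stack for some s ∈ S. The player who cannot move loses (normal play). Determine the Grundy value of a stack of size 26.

n :  0  1  2  3  4  5  6  7  8  9 10 11 12 13 14 15 16 17 18 19 20 21 22 23 24 25 26
G :  0  0  0  1  1  1  2  2  2  3  3  0  0  0  1  1  1  2  2  2  3  3  0  0  0  1  1

1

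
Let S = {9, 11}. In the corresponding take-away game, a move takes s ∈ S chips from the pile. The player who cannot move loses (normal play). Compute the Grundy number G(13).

n :  0  1  2  3  4  5  6  7  8  9 10 11 12 13
G :  0  0  0  0  0  0  0  0  0  1  1  1  1  1

1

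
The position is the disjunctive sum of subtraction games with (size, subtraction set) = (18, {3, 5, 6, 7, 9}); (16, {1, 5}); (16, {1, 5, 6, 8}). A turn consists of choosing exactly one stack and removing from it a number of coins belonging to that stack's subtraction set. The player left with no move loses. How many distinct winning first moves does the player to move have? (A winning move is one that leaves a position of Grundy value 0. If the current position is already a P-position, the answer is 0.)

3

Stack A, S = {3, 5, 6, 7, 9}:
n :  0  1  2  3  4  5  6  7  8  9 10 11 12 13 14 15 16 17 18
G :  0  0  0  1  1  1  2  2  2  3  3  3  0  0  0  1  1  1  2
G_A(18) = 2.
Stack B, S = {1, 5}:
n :  0  1  2  3  4  5  6  7  8  9 10 11 12 13 14 15 16
G :  0  1  0  1  0  1  0  1  0  1  0  1  0  1  0  1  0
G_B(16) = 0.
Stack C, S = {1, 5, 6, 8}:
G(0) = 0
G(1) = mex{0} = 1
G(2) = mex{1} = 0
G(3) = mex{0} = 1
G(4) = mex{1} = 0
G(5) = mex{0,0} = 1
G(6) = mex{1,1,0} = 2
G(7) = mex{2,0,1} = 3
G(8) = mex{3,1,0,0} = 2
G(9) = mex{2,0,1,1} = 3
G(10) = mex{3,1,0,0} = 2
G(11) = mex{2,2,1,1} = 0
G(12) = mex{0,3,2,0} = 1
G(13) = mex{1,2,3,1} = 0
G(14) = mex{0,3,2,2} = 1
G(15) = mex{1,2,3,3} = 0
G(16) = mex{0,0,2,2} = 1
G_C(16) = 1.
Combined Grundy value = 2 ⊕ 0 ⊕ 1 = 3.
A winning move leaves total XOR = 0, i.e. changes one component's Grundy value g to g ⊕ X where X is the current total.
Stack A: need g' = 2⊕3 = 1. Options: 18−3→G=1, 18−5→G=0, 18−6→G=0, 18−7→G=3, 18−9→G=3. Hits: 1.
Stack B: need g' = 0⊕3 = 3. Options: 16−1→G=1, 16−5→G=1. Hits: 0.
Stack C: need g' = 1⊕3 = 2. Options: 16−1→G=0, 16−5→G=0, 16−6→G=2, 16−8→G=2. Hits: 2.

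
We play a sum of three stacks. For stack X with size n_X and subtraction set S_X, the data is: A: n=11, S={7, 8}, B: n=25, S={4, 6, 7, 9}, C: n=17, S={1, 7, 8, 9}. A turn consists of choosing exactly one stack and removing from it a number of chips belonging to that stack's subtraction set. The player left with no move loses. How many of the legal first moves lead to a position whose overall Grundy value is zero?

Stack A, S = {7, 8}:
G(0) = 0
G(1) = mex{} = 0
G(2) = mex{} = 0
G(3) = mex{} = 0
G(4) = mex{} = 0
G(5) = mex{} = 0
G(6) = mex{} = 0
G(7) = mex{0} = 1
G(8) = mex{0,0} = 1
G(9) = mex{0,0} = 1
G(10) = mex{0,0} = 1
G(11) = mex{0,0} = 1
G_A(11) = 1.
Stack B, S = {4, 6, 7, 9}:
G(0) = 0
G(1) = mex{} = 0
G(2) = mex{} = 0
G(3) = mex{} = 0
G(4) = mex{0} = 1
G(5) = mex{0} = 1
G(6) = mex{0,0} = 1
G(7) = mex{0,0,0} = 1
G(8) = mex{1,0,0} = 2
G(9) = mex{1,0,0,0} = 2
G(10) = mex{1,1,0,0} = 2
G(11) = mex{1,1,1,0} = 2
G(12) = mex{2,1,1,0} = 3
G(13) = mex{2,1,1,1} = 0
G(14) = mex{2,2,1,1} = 0
G(15) = mex{2,2,2,1} = 0
G(16) = mex{3,2,2,1} = 0
G(17) = mex{0,2,2,2} = 1
G(18) = mex{0,3,2,2} = 1
G(19) = mex{0,0,3,2} = 1
G(20) = mex{0,0,0,2} = 1
G(21) = mex{1,0,0,3} = 2
G(22) = mex{1,0,0,0} = 2
G(23) = mex{1,1,0,0} = 2
G(24) = mex{1,1,1,0} = 2
G(25) = mex{2,1,1,0} = 3
G_B(25) = 3.
Stack C, S = {1, 7, 8, 9}:
G(0) = 0
G(1) = mex{0} = 1
G(2) = mex{1} = 0
G(3) = mex{0} = 1
G(4) = mex{1} = 0
G(5) = mex{0} = 1
G(6) = mex{1} = 0
G(7) = mex{0,0} = 1
G(8) = mex{1,1,0} = 2
G(9) = mex{2,0,1,0} = 3
G(10) = mex{3,1,0,1} = 2
G(11) = mex{2,0,1,0} = 3
G(12) = mex{3,1,0,1} = 2
G(13) = mex{2,0,1,0} = 3
G(14) = mex{3,1,0,1} = 2
G(15) = mex{2,2,1,0} = 3
G(16) = mex{3,3,2,1} = 0
G(17) = mex{0,2,3,2} = 1
G_C(17) = 1.
Combined Grundy value = 1 ⊕ 3 ⊕ 1 = 3.
A winning move leaves total XOR = 0, i.e. changes one component's Grundy value g to g ⊕ X where X is the current total.
Stack A: need g' = 1⊕3 = 2. Options: 11−7→G=0, 11−8→G=0. Hits: 0.
Stack B: need g' = 3⊕3 = 0. Options: 25−4→G=2, 25−6→G=1, 25−7→G=1, 25−9→G=0. Hits: 1.
Stack C: need g' = 1⊕3 = 2. Options: 17−1→G=0, 17−7→G=2, 17−8→G=3, 17−9→G=2. Hits: 2.

3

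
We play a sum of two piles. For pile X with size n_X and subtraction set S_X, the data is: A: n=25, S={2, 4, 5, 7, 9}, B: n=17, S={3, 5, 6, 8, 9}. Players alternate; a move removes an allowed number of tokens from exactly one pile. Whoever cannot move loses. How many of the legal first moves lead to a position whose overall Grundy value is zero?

Pile A, S = {2, 4, 5, 7, 9}:
n :  0  1  2  3  4  5  6  7  8  9 10 11 12 13 14 15 16 17 18 19 20 21 22 23 24 25
G :  0  0  1  1  2  2  3  3  4  4  5  0  0  1  1  2  2  3  3  4  4  5  0  0  1  1
G_A(25) = 1.
Pile B, S = {3, 5, 6, 8, 9}:
n :  0  1  2  3  4  5  6  7  8  9 10 11 12 13 14 15 16 17
G :  0  0  0  1  1  1  2  2  2  3  3  3  0  0  0  1  1  1
G_B(17) = 1.
Combined Grundy value = 1 ⊕ 1 = 0.
A winning move leaves total XOR = 0, i.e. changes one component's Grundy value g to g ⊕ X where X is the current total.
Pile A: target g' = 1⊕0 = 1, but every legal move changes the Grundy value (mex property), so 0 moves.
Pile B: target g' = 1⊕0 = 1, but every legal move changes the Grundy value (mex property), so 0 moves.

0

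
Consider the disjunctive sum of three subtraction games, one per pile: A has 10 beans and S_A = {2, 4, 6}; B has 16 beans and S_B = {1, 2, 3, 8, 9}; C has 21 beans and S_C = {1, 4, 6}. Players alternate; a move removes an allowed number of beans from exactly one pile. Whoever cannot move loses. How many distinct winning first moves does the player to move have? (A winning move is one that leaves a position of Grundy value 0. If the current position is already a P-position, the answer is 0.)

Pile A, S = {2, 4, 6}:
n :  0  1  2  3  4  5  6  7  8  9 10
G :  0  0  1  1  2  2  3  3  0  0  1
G_A(10) = 1.
Pile B, S = {1, 2, 3, 8, 9}:
G(0) = 0
G(1) = mex{0} = 1
G(2) = mex{1,0} = 2
G(3) = mex{2,1,0} = 3
G(4) = mex{3,2,1} = 0
G(5) = mex{0,3,2} = 1
G(6) = mex{1,0,3} = 2
G(7) = mex{2,1,0} = 3
G(8) = mex{3,2,1,0} = 4
G(9) = mex{4,3,2,1,0} = 5
G(10) = mex{5,4,3,2,1} = 0
G(11) = mex{0,5,4,3,2} = 1
G(12) = mex{1,0,5,0,3} = 2
G(13) = mex{2,1,0,1,0} = 3
G(14) = mex{3,2,1,2,1} = 0
G(15) = mex{0,3,2,3,2} = 1
G(16) = mex{1,0,3,4,3} = 2
G_B(16) = 2.
Pile C, S = {1, 4, 6}:
n :  0  1  2  3  4  5  6  7  8  9 10 11 12 13 14 15 16 17 18 19 20 21
G :  0  1  0  1  2  0  1  0  1  2  0  1  0  1  2  0  1  0  1  2  0  1
G_C(21) = 1.
Combined Grundy value = 1 ⊕ 2 ⊕ 1 = 2.
A winning move leaves total XOR = 0, i.e. changes one component's Grundy value g to g ⊕ X where X is the current total.
Pile A: need g' = 1⊕2 = 3. Options: 10−2→G=0, 10−4→G=3, 10−6→G=2. Hits: 1.
Pile B: need g' = 2⊕2 = 0. Options: 16−1→G=1, 16−2→G=0, 16−3→G=3, 16−8→G=4, 16−9→G=3. Hits: 1.
Pile C: need g' = 1⊕2 = 3. Options: 21−1→G=0, 21−4→G=0, 21−6→G=0. Hits: 0.

2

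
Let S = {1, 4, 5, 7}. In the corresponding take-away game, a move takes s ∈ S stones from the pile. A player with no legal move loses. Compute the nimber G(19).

1

n :  0  1  2  3  4  5  6  7  8  9 10 11 12 13 14 15 16 17 18 19
G :  0  1  0  1  2  3  2  3  0  1  0  1  2  3  2  3  0  1  0  1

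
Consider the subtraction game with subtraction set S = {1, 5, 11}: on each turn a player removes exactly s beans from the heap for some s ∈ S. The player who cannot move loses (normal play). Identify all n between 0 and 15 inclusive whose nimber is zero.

0, 2, 4, 6, 8, 10, 12, 14

n :  0  1  2  3  4  5  6  7  8  9 10 11 12 13 14 15
G :  0  1  0  1  0  1  0  1  0  1  0  1  0  1  0  1
P-positions are exactly the n with G(n) = 0.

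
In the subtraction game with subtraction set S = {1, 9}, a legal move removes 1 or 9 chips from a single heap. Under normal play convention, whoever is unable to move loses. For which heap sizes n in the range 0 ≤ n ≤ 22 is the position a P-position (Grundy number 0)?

G(0) = 0
G(1) = mex{0} = 1
G(2) = mex{1} = 0
G(3) = mex{0} = 1
G(4) = mex{1} = 0
G(5) = mex{0} = 1
G(6) = mex{1} = 0
G(7) = mex{0} = 1
G(8) = mex{1} = 0
G(9) = mex{0,0} = 1
G(10) = mex{1,1} = 0
G(11) = mex{0,0} = 1
G(12) = mex{1,1} = 0
G(13) = mex{0,0} = 1
G(14) = mex{1,1} = 0
G(15) = mex{0,0} = 1
G(16) = mex{1,1} = 0
G(17) = mex{0,0} = 1
G(18) = mex{1,1} = 0
G(19) = mex{0,0} = 1
G(20) = mex{1,1} = 0
G(21) = mex{0,0} = 1
G(22) = mex{1,1} = 0
P-positions are exactly the n with G(n) = 0.

0, 2, 4, 6, 8, 10, 12, 14, 16, 18, 20, 22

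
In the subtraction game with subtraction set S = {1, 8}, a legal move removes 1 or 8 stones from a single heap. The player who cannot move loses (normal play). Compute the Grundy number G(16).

G(0) = 0
G(1) = mex{0} = 1
G(2) = mex{1} = 0
G(3) = mex{0} = 1
G(4) = mex{1} = 0
G(5) = mex{0} = 1
G(6) = mex{1} = 0
G(7) = mex{0} = 1
G(8) = mex{1,0} = 2
G(9) = mex{2,1} = 0
G(10) = mex{0,0} = 1
G(11) = mex{1,1} = 0
G(12) = mex{0,0} = 1
G(13) = mex{1,1} = 0
G(14) = mex{0,0} = 1
G(15) = mex{1,1} = 0
G(16) = mex{0,2} = 1

1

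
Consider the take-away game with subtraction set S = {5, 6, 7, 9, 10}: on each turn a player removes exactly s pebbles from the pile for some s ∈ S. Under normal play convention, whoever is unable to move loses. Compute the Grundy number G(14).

2

n :  0  1  2  3  4  5  6  7  8  9 10 11 12 13 14
G :  0  0  0  0  0  1  1  1  1  1  2  2  2  2  2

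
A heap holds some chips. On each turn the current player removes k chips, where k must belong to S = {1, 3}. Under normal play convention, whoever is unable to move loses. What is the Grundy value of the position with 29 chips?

1

n :  0  1  2  3  4  5  6  7  8  9 10 11 12 13 14 15 16 17 18 19 20 21 22 23 24 25 26 27 28 29
G :  0  1  0  1  0  1  0  1  0  1  0  1  0  1  0  1  0  1  0  1  0  1  0  1  0  1  0  1  0  1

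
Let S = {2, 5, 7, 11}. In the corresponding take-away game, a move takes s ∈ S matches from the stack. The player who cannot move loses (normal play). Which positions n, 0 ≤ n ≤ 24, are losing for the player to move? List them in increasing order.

0, 1, 4, 10, 13, 14, 22, 23

G(0) = 0
G(1) = mex{} = 0
G(2) = mex{0} = 1
G(3) = mex{0} = 1
G(4) = mex{1} = 0
G(5) = mex{1,0} = 2
G(6) = mex{0,0} = 1
G(7) = mex{2,1,0} = 3
G(8) = mex{1,1,0} = 2
G(9) = mex{3,0,1} = 2
G(10) = mex{2,2,1} = 0
G(11) = mex{2,1,0,0} = 3
G(12) = mex{0,3,2,0} = 1
G(13) = mex{3,2,1,1} = 0
G(14) = mex{1,2,3,1} = 0
G(15) = mex{0,0,2,0} = 1
G(16) = mex{0,3,2,2} = 1
G(17) = mex{1,1,0,1} = 2
G(18) = mex{1,0,3,3} = 2
G(19) = mex{2,0,1,2} = 3
G(20) = mex{2,1,0,2} = 3
G(21) = mex{3,1,0,0} = 2
G(22) = mex{3,2,1,3} = 0
G(23) = mex{2,2,1,1} = 0
G(24) = mex{0,3,2,0} = 1
P-positions are exactly the n with G(n) = 0.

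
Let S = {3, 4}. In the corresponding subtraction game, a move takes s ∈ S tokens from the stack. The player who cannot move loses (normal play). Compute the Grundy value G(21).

0

n :  0  1  2  3  4  5  6  7  8  9 10 11 12 13 14 15 16 17 18 19 20 21
G :  0  0  0  1  1  1  2  0  0  0  1  1  1  2  0  0  0  1  1  1  2  0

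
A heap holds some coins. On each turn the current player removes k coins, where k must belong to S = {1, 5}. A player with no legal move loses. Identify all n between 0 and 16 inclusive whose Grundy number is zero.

n :  0  1  2  3  4  5  6  7  8  9 10 11 12 13 14 15 16
G :  0  1  0  1  0  1  0  1  0  1  0  1  0  1  0  1  0
P-positions are exactly the n with G(n) = 0.

0, 2, 4, 6, 8, 10, 12, 14, 16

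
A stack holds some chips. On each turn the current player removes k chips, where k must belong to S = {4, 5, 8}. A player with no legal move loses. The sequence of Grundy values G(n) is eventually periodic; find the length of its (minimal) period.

12

G(0) = 0
G(1) = mex{} = 0
G(2) = mex{} = 0
G(3) = mex{} = 0
G(4) = mex{0} = 1
G(5) = mex{0,0} = 1
G(6) = mex{0,0} = 1
G(7) = mex{0,0} = 1
G(8) = mex{1,0,0} = 2
G(9) = mex{1,1,0} = 2
G(10) = mex{1,1,0} = 2
G(11) = mex{1,1,0} = 2
G(12) = mex{2,1,1} = 0
G(13) = mex{2,2,1} = 0
G(14) = mex{2,2,1} = 0
G(15) = mex{2,2,1} = 0
G(16) = mex{0,2,2} = 1
G(17) = mex{0,0,2} = 1
G(18) = mex{0,0,2} = 1
G(19) = mex{0,0,2} = 1
G(20) = mex{1,0,0} = 2
G(21) = mex{1,1,0} = 2
G(22) = mex{1,1,0} = 2
G(23) = mex{1,1,0} = 2
G(24) = mex{2,1,1} = 0
G(25) = mex{2,2,1} = 0
G(n+12) = G(n) holds for n = 0,…,7 (a full window of length max(S) = 8), so the sequence is purely periodic with period 12.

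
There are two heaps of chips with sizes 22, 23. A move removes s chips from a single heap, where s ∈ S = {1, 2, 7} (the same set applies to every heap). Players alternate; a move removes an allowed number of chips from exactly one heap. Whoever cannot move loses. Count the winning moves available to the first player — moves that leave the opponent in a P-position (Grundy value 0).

All heaps use S = {1, 2, 7}:
G(0) = 0
G(1) = mex{0} = 1
G(2) = mex{1,0} = 2
G(3) = mex{2,1} = 0
G(4) = mex{0,2} = 1
G(5) = mex{1,0} = 2
G(6) = mex{2,1} = 0
G(7) = mex{0,2,0} = 1
G(8) = mex{1,0,1} = 2
G(9) = mex{2,1,2} = 0
G(10) = mex{0,2,0} = 1
G(11) = mex{1,0,1} = 2
G(12) = mex{2,1,2} = 0
G(13) = mex{0,2,0} = 1
G(14) = mex{1,0,1} = 2
G(15) = mex{2,1,2} = 0
G(16) = mex{0,2,0} = 1
G(17) = mex{1,0,1} = 2
G(18) = mex{2,1,2} = 0
G(19) = mex{0,2,0} = 1
G(20) = mex{1,0,1} = 2
G(21) = mex{2,1,2} = 0
G(22) = mex{0,2,0} = 1
G(23) = mex{1,0,1} = 2
Heap A: G(22) = 1.
Heap B: G(23) = 2.
Combined Grundy value = 1 ⊕ 2 = 3.
A winning move leaves total XOR = 0, i.e. changes one component's Grundy value g to g ⊕ X where X is the current total.
Heap A: need g' = 1⊕3 = 2. Options: 22−1→G=0, 22−2→G=2, 22−7→G=0. Hits: 1.
Heap B: need g' = 2⊕3 = 1. Options: 23−1→G=1, 23−2→G=0, 23−7→G=1. Hits: 2.

3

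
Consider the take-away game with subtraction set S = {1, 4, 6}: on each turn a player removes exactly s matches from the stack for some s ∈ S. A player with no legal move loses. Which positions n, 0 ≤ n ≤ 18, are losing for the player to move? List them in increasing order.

0, 2, 5, 7, 10, 12, 15, 17

n :  0  1  2  3  4  5  6  7  8  9 10 11 12 13 14 15 16 17 18
G :  0  1  0  1  2  0  1  0  1  2  0  1  0  1  2  0  1  0  1
P-positions are exactly the n with G(n) = 0.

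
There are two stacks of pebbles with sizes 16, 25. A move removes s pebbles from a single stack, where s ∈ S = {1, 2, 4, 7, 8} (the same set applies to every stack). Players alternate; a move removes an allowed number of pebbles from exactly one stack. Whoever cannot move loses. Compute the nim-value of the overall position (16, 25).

All stacks use S = {1, 2, 4, 7, 8}:
n :  0  1  2  3  4  5  6  7  8  9 10 11 12 13 14 15 16 17 18 19 20 21 22 23 24 25
G :  0  1  2  0  1  2  0  1  2  0  1  2  0  1  2  0  1  2  0  1  2  0  1  2  0  1
Stack A: G(16) = 1.
Stack B: G(25) = 1.
Combined Grundy value = 1 ⊕ 1 = 0.

0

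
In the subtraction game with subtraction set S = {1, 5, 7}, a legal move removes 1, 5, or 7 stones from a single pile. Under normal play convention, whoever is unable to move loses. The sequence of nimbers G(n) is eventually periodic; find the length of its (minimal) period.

G(0) = 0
G(1) = mex{0} = 1
G(2) = mex{1} = 0
G(3) = mex{0} = 1
G(4) = mex{1} = 0
G(5) = mex{0,0} = 1
G(6) = mex{1,1} = 0
G(7) = mex{0,0,0} = 1
G(8) = mex{1,1,1} = 0
G(9) = mex{0,0,0} = 1
G(10) = mex{1,1,1} = 0
G(11) = mex{0,0,0} = 1
G(12) = mex{1,1,1} = 0
G(13) = mex{0,0,0} = 1
G(14) = mex{1,1,1} = 0
G(n+2) = G(n) holds for n = 0,…,6 (a full window of length max(S) = 7), so the sequence is purely periodic with period 2.

2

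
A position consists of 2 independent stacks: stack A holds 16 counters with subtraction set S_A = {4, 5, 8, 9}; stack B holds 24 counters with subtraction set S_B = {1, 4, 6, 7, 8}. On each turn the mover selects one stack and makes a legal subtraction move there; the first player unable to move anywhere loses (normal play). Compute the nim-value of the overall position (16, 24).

3

Stack A, S = {4, 5, 8, 9}:
G(0) = 0
G(1) = mex{} = 0
G(2) = mex{} = 0
G(3) = mex{} = 0
G(4) = mex{0} = 1
G(5) = mex{0,0} = 1
G(6) = mex{0,0} = 1
G(7) = mex{0,0} = 1
G(8) = mex{1,0,0} = 2
G(9) = mex{1,1,0,0} = 2
G(10) = mex{1,1,0,0} = 2
G(11) = mex{1,1,0,0} = 2
G(12) = mex{2,1,1,0} = 3
G(13) = mex{2,2,1,1} = 0
G(14) = mex{2,2,1,1} = 0
G(15) = mex{2,2,1,1} = 0
G(16) = mex{3,2,2,1} = 0
G_A(16) = 0.
Stack B, S = {1, 4, 6, 7, 8}:
n :  0  1  2  3  4  5  6  7  8  9 10 11 12 13 14 15 16 17 18 19 20 21 22 23 24
G :  0  1  0  1  2  0  1  2  3  2  3  4  5  3  0  1  0  1  2  0  1  2  3  2  3
G_B(24) = 3.
Combined Grundy value = 0 ⊕ 3 = 3.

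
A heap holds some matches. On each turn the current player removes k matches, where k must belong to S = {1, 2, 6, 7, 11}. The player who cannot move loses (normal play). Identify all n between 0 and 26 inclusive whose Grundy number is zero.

G(0) = 0
G(1) = mex{0} = 1
G(2) = mex{1,0} = 2
G(3) = mex{2,1} = 0
G(4) = mex{0,2} = 1
G(5) = mex{1,0} = 2
G(6) = mex{2,1,0} = 3
G(7) = mex{3,2,1,0} = 4
G(8) = mex{4,3,2,1} = 0
G(9) = mex{0,4,0,2} = 1
G(10) = mex{1,0,1,0} = 2
G(11) = mex{2,1,2,1,0} = 3
G(12) = mex{3,2,3,2,1} = 0
G(13) = mex{0,3,4,3,2} = 1
G(14) = mex{1,0,0,4,0} = 2
G(15) = mex{2,1,1,0,1} = 3
G(16) = mex{3,2,2,1,2} = 0
G(17) = mex{0,3,3,2,3} = 1
G(18) = mex{1,0,0,3,4} = 2
G(19) = mex{2,1,1,0,0} = 3
G(20) = mex{3,2,2,1,1} = 0
G(21) = mex{0,3,3,2,2} = 1
G(22) = mex{1,0,0,3,3} = 2
G(23) = mex{2,1,1,0,0} = 3
G(24) = mex{3,2,2,1,1} = 0
G(25) = mex{0,3,3,2,2} = 1
G(26) = mex{1,0,0,3,3} = 2
P-positions are exactly the n with G(n) = 0.

0, 3, 8, 12, 16, 20, 24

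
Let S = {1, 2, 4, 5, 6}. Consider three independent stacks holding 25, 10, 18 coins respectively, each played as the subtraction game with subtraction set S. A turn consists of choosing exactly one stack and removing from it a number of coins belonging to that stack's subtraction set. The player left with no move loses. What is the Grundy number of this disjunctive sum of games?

All stacks use S = {1, 2, 4, 5, 6}:
G(0) = 0
G(1) = mex{0} = 1
G(2) = mex{1,0} = 2
G(3) = mex{2,1} = 0
G(4) = mex{0,2,0} = 1
G(5) = mex{1,0,1,0} = 2
G(6) = mex{2,1,2,1,0} = 3
G(7) = mex{3,2,0,2,1} = 4
G(8) = mex{4,3,1,0,2} = 5
G(9) = mex{5,4,2,1,0} = 3
G(10) = mex{3,5,3,2,1} = 0
G(11) = mex{0,3,4,3,2} = 1
G(12) = mex{1,0,5,4,3} = 2
G(13) = mex{2,1,3,5,4} = 0
G(14) = mex{0,2,0,3,5} = 1
G(15) = mex{1,0,1,0,3} = 2
G(16) = mex{2,1,2,1,0} = 3
G(17) = mex{3,2,0,2,1} = 4
G(18) = mex{4,3,1,0,2} = 5
G(19) = mex{5,4,2,1,0} = 3
G(20) = mex{3,5,3,2,1} = 0
G(21) = mex{0,3,4,3,2} = 1
G(22) = mex{1,0,5,4,3} = 2
G(23) = mex{2,1,3,5,4} = 0
G(24) = mex{0,2,0,3,5} = 1
G(25) = mex{1,0,1,0,3} = 2
Stack A: G(25) = 2.
Stack B: G(10) = 0.
Stack C: G(18) = 5.
Combined Grundy value = 2 ⊕ 0 ⊕ 5 = 7.

7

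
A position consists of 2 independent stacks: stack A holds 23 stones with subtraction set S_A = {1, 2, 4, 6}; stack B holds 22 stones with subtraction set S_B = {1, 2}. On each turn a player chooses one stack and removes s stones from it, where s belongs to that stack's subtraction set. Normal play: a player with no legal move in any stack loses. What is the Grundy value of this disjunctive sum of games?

5

Stack A, S = {1, 2, 4, 6}:
G(0) = 0
G(1) = mex{0} = 1
G(2) = mex{1,0} = 2
G(3) = mex{2,1} = 0
G(4) = mex{0,2,0} = 1
G(5) = mex{1,0,1} = 2
G(6) = mex{2,1,2,0} = 3
G(7) = mex{3,2,0,1} = 4
G(8) = mex{4,3,1,2} = 0
G(9) = mex{0,4,2,0} = 1
G(10) = mex{1,0,3,1} = 2
G(11) = mex{2,1,4,2} = 0
G(12) = mex{0,2,0,3} = 1
G(13) = mex{1,0,1,4} = 2
G(14) = mex{2,1,2,0} = 3
G(15) = mex{3,2,0,1} = 4
G(16) = mex{4,3,1,2} = 0
G(17) = mex{0,4,2,0} = 1
G(18) = mex{1,0,3,1} = 2
G(19) = mex{2,1,4,2} = 0
G(20) = mex{0,2,0,3} = 1
G(21) = mex{1,0,1,4} = 2
G(22) = mex{2,1,2,0} = 3
G(23) = mex{3,2,0,1} = 4
G_A(23) = 4.
Stack B, S = {1, 2}:
n :  0  1  2  3  4  5  6  7  8  9 10 11 12 13 14 15 16 17 18 19 20 21 22
G :  0  1  2  0  1  2  0  1  2  0  1  2  0  1  2  0  1  2  0  1  2  0  1
G_B(22) = 1.
Combined Grundy value = 4 ⊕ 1 = 5.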